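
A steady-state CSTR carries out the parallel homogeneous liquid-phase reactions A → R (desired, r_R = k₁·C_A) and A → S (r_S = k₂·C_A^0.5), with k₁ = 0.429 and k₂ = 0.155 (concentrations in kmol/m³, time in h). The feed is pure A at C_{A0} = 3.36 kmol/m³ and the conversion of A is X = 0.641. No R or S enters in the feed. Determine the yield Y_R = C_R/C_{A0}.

Exit C_A = C_{A0}(1−X) = 3.36×0.359 = 1.206 kmol/m³.
In a CSTR the entire volume is at exit conditions, so r_R = 0.429×1.206 = 0.5175 and r_S = 0.155×1.206^0.5 = 0.1702.
Fraction of consumed A going to R: r_R/(r_R+r_S) = 0.7525.
C_R = 0.7525·C_{A0}·X = 0.7525×3.36×0.641 = 1.62 kmol/m³; Y_R = C_R/C_{A0} = 0.482.

0.482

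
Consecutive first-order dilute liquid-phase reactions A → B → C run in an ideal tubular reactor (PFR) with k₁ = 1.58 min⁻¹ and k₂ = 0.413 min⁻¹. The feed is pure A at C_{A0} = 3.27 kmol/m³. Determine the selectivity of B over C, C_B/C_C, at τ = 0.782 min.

4.78

For first-order series with pure A initially, C_B(τ) = k₁C_{A0}/(k₂−k₁)·(e^(−k₁τ) − e^(−k₂τ)).
e^(−k₁τ) = e^(−1.58×0.782) = e^(−1.236) = 0.2907; e^(−k₂τ) = e^(−0.3230) = 0.7240.
C_B = 1.58×3.27/(0.413−1.58) × (0.2907−0.7240) = (-4.427)×(-0.4333) = 1.918 kmol/m³.
C_A = C_{A0}e^(−k₁τ) = 0.9505 kmol/m³, so C_C = C_{A0}−C_A−C_B = 0.4011 kmol/m³; C_B/C_C = 4.78.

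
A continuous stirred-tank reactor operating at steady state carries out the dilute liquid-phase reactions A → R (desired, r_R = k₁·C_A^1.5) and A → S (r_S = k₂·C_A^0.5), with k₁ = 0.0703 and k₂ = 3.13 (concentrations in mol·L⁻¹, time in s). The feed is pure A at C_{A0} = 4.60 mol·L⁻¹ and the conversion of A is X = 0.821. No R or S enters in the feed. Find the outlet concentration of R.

0.0686 mol·L⁻¹

Exit C_A = C_{A0}(1−X) = 4.60×0.179 = 0.8234 mol·L⁻¹.
A CSTR operates uniformly at the exit composition, giving r_R = 0.05253 and r_S = 2.840 (each k·C_A^n at C_A = 0.8234).
Fraction of consumed A going to R: r_R/(r_R+r_S) = 0.01816.
C_R = 0.01816·C_{A0}·X = 0.01816×4.60×0.821 = 0.0686 mol·L⁻¹.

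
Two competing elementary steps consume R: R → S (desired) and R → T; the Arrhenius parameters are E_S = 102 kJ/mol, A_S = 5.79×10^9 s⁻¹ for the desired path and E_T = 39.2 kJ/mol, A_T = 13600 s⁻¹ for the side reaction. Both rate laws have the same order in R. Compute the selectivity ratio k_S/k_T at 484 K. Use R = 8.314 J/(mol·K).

0.0710

k_S/k_T = (A_S/A_T)·exp[−(E_S−E_T)/(RT)] = (A_S/A_T)·exp[(E_T−E_S)/(RT)].
(E_T−E_S)/(RT) = (39.2−102)×10³/(8.314×484) = -62800/4024 = -15.61.
k_S/k_T = (5.79×10^9/13600)·exp(-15.61) = 4.257×10^5 × 1.668×10^-7 = 0.0710.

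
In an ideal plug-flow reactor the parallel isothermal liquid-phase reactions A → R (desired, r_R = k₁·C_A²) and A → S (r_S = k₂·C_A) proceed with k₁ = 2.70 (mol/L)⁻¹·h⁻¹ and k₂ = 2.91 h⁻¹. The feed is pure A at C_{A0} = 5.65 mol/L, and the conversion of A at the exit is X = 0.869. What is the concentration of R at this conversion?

C_A = C_{A0}(1−X) = 0.7402 mol/L.
Along a PFR/batch, dC_S/dC_A = −r_S/(r_R+r_S) = −k₂/(k₂+k₁·C_A).
Integrating from C_{A0} to C_A: C_S = (2.91/2.70)·ln[(2.91+2.70·5.65)/(2.91+2.70·0.740)] = 1.078·ln(18.17/4.908) = 1.410 mol/L.
Then C_R = (C_{A0}−C_A) − C_S = 4.910 − 1.410 = 3.500 mol/L.

3.50 mol/L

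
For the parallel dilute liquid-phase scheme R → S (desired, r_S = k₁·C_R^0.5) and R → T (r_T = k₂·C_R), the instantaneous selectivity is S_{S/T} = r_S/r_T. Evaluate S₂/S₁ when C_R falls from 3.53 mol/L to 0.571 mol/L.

2.49

S_{S/T} = (k₁/k₂)·C_R^-0.5, so S₂/S₁ = (C_{R,2}/C_{R,1})^-0.5.
= (0.571/3.53)^(-0.5) = (0.1618)^(-0.5) = 2.49.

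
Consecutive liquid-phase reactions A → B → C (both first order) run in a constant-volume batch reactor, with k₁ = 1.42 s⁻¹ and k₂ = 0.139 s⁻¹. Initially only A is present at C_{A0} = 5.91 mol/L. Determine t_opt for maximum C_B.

The intermediate peaks when r₁ = r₂, i.e. k₁e^(−k₁t) = k₂e^(−k₂t), giving t_opt = ln(k₂/k₁)/(k₂−k₁).
= ln(0.139/1.42)/(0.139−1.42) = ln(0.09789)/-1.281 = -2.324/-1.281 = 1.81 s.

1.81 s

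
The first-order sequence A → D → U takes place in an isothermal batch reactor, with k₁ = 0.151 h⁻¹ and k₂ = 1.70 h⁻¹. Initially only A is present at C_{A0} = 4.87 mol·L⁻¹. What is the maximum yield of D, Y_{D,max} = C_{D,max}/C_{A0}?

Evaluating C_D at t_opt = ln(k₂/k₁)/(k₂−k₁) gives C_{D,max}/C_{A0} = (k₁/k₂)^[k₂/(k₂−k₁)].
= (0.151/1.70)^(1.70/(1.70−0.151)) = (0.08882)^(1.097) = 0.07015.

0.0702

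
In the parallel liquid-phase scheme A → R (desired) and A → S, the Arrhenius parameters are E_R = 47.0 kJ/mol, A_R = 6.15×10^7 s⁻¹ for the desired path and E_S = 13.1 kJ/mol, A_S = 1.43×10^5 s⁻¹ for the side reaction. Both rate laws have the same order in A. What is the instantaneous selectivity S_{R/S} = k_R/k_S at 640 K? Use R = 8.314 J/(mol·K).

0.736

k_R/k_S = (A_R/A_S)·exp[−(E_R−E_S)/(RT)] = (A_R/A_S)·exp[(E_S−E_R)/(RT)].
(E_S−E_R)/(RT) = (13.1−47.0)×10³/(8.314×640) = -33900/5321 = -6.371.
k_R/k_S = (6.15×10^7/1.43×10^5)·exp(-6.371) = 430.1 × 0.001710 = 0.736.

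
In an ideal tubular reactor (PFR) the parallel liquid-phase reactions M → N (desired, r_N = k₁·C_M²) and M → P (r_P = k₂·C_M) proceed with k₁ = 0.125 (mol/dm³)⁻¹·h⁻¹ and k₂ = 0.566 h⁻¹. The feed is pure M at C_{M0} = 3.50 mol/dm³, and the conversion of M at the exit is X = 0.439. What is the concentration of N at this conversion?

C_M = C_{M0}(1−X) = 1.963 mol/dm³.
Along a PFR/batch, dC_P/dC_M = −r_P/(r_N+r_P) = −k₂/(k₂+k₁·C_M).
Integrating from C_{M0} to C_M: C_P = (0.566/0.125)·ln[(0.566+0.125·3.50)/(0.566+0.125·1.96)] = 4.528·ln(1.003/0.8114) = 0.9619 mol/dm³.
Then C_N = (C_{M0}−C_M) − C_P = 1.537 − 0.9619 = 0.5746 mol/dm³.

0.575 mol/dm³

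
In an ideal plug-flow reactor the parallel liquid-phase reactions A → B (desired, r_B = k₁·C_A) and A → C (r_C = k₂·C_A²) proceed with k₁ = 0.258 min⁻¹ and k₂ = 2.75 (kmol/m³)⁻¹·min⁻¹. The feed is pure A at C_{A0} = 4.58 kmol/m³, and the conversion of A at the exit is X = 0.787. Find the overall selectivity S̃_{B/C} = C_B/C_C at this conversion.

0.0399

C_A = C_{A0}(1−X) = 0.9755 kmol/m³.
Along a PFR/batch, dC_B/dC_A = −r_B/(r_B+r_C) = −k₁/(k₁+k₂·C_A).
Integrating from C_{A0} to C_A: C_B = (0.258/2.75)·ln[(0.258+2.75·4.58)/(0.258+2.75·0.976)] = 0.09382·ln(12.85/2.941) = 0.1384 kmol/m³.
C_C = (C_{A0}−C_A)−C_B = 3.466 kmol/m³; S̃_{B/C} = 0.1384/3.466 = 0.0399.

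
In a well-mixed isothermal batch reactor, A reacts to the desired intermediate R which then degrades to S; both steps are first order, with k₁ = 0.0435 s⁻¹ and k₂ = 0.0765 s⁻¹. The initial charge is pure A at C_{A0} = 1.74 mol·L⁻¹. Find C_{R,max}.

0.470 mol·L⁻¹

Evaluating C_R at t_opt = ln(k₂/k₁)/(k₂−k₁) gives C_{R,max}/C_{A0} = (k₁/k₂)^[k₂/(k₂−k₁)].
= (0.0435/0.0765)^(0.0765/(0.0765−0.0435)) = (0.5686)^(2.318) = 0.2702.
C_{R,max} = 0.2702×1.74 = 0.470 mol·L⁻¹.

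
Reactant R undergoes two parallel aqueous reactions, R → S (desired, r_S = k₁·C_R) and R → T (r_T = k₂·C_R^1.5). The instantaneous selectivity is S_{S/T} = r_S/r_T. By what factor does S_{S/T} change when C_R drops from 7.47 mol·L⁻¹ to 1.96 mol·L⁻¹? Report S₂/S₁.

1.95

S_{S/T} = (k₁/k₂)·C_R^-0.5, so S₂/S₁ = (C_{R,2}/C_{R,1})^-0.5.
= (1.96/7.47)^(-0.5) = (0.2624)^(-0.5) = 1.95.
Selectivity toward S rises as C_R falls — low-concentration operation is favoured.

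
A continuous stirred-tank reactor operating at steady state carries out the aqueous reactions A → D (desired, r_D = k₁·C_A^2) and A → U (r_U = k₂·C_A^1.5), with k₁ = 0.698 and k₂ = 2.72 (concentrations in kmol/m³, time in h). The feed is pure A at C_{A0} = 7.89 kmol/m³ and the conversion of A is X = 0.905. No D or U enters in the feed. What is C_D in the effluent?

1.30 kmol/m³

Exit C_A = C_{A0}(1−X) = 7.89×0.0950 = 0.7495 kmol/m³.
Rates in a CSTR are evaluated at the outlet concentration: r_D = 0.698×0.7495^2 = 0.3922, r_U = 2.72×0.7495^1.5 = 1.765.
Fraction of consumed A going to D: r_D/(r_D+r_U) = 0.1818.
C_D = 0.1818·C_{A0}·X = 0.1818×7.89×0.905 = 1.30 kmol/m³.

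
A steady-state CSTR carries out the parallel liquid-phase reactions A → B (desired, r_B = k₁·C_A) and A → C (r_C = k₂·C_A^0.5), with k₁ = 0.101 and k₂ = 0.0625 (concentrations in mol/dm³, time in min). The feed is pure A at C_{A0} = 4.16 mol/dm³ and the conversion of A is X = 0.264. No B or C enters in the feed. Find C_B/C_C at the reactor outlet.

2.83

Exit C_A = C_{A0}(1−X) = 4.16×0.736 = 3.062 mol/dm³.
A CSTR operates uniformly at the exit composition, giving r_B = 0.3092 and r_C = 0.1094 (each k·C_A^n at C_A = 3.062).
Overall selectivity = C_B/C_C = r_Bτ/(r_Cτ) = r_B/r_C = 2.83.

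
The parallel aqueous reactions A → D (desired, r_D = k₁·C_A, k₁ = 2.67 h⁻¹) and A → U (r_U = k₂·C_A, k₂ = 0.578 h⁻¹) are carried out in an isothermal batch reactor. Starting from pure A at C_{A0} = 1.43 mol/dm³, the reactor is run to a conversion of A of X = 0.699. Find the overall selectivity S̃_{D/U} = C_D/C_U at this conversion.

C_A = C_{A0}(1−X) = 0.4304 mol/dm³.
Both paths are first order in A, so the instantaneous fraction to D is constant: dC_D/d(−C_A) = k₁/(k₁+k₂) = 0.8220.
C_D = 0.8220·(C_{A0}−C_A) = 0.8220×0.9996 = 0.822 mol/dm³.
C_U = (C_{A0}−C_A)−C_D = 0.1779 mol/dm³; S̃_{D/U} = 0.8217/0.1779 = 4.62.

4.62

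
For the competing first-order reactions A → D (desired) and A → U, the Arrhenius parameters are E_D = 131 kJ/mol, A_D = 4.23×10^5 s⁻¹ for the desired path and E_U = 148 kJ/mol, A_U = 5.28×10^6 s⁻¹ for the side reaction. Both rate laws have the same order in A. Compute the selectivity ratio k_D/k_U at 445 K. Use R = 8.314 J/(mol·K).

7.93

With equal orders, S_{D/U} = k_D/k_U = (A_D/A_U)·exp[(E_U−E_D)/(RT)].
(E_U−E_D)/(RT) = (148−131)×10³/(8.314×445) = 17000/3700 = 4.595.
k_D/k_U = (4.23×10^5/5.28×10^6)·exp(4.595) = 0.08011 × 98.98 = 7.93.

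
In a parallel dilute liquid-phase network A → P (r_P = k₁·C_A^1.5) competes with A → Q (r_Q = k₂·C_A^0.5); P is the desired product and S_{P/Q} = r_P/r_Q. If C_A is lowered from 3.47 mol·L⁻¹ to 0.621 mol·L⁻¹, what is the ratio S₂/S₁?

S_{P/Q} = (k₁/k₂)·C_A, so S₂/S₁ = (C_{A,2}/C_{A,1}).
= 0.621/3.47 = 0.179.
Selectivity toward P falls as C_A falls — high-concentration operation is favoured.

0.179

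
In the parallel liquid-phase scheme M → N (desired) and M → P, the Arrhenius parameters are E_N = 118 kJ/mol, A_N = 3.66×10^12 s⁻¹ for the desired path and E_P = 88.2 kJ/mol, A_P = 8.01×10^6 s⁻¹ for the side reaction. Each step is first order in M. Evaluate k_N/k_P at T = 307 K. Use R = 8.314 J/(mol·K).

k_N/k_P = (A_N/A_P)·exp[−(E_N−E_P)/(RT)] = (A_N/A_P)·exp[(E_P−E_N)/(RT)].
(E_P−E_N)/(RT) = (88.2−118)×10³/(8.314×307) = -29800/2552 = -11.68.
k_N/k_P = (3.66×10^12/8.01×10^6)·exp(-11.68) = 4.569×10^5 × 8.501×10^-6 = 3.88.
Since E_N > E_P, raising the temperature improves selectivity toward N.

3.88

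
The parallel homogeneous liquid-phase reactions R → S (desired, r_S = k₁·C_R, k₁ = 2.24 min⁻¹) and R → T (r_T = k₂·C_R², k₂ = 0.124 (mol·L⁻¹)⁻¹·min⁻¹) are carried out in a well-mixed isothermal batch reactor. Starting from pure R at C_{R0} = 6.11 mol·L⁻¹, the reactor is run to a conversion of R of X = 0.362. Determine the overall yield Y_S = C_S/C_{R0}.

0.284

C_R = C_{R0}(1−X) = 3.898 mol·L⁻¹.
Along a PFR/batch, dC_S/dC_R = −r_S/(r_S+r_T) = −k₁/(k₁+k₂·C_R).
Integrating from C_{R0} to C_R: C_S = (2.24/0.124)·ln[(2.24+0.124·6.11)/(2.24+0.124·3.90)] = 18.06·ln(2.998/2.723) = 1.733 mol·L⁻¹.
Y_S = C_S/C_{R0} = 1.733/6.11 = 0.284.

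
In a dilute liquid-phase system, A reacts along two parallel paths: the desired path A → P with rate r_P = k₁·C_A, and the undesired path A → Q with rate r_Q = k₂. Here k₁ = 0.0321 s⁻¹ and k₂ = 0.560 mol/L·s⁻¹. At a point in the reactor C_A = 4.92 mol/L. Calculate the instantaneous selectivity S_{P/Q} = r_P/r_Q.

0.282

S_{P/Q} = r_P/r_Q = (k₁·C_A)/(k₂) = (k₁/k₂)·C_A.
= (0.0321×4.920) / (0.560) = 0.1579/0.5600 = 0.282.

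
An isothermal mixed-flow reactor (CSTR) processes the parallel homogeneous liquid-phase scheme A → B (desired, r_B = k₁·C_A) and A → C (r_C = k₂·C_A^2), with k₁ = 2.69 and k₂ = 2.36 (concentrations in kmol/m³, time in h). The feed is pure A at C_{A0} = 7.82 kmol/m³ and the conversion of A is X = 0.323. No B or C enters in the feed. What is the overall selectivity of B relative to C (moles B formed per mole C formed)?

Exit C_A = C_{A0}(1−X) = 7.82×0.677 = 5.294 kmol/m³.
In a CSTR the entire volume is at exit conditions, so r_B = 2.69×5.294 = 14.24 and r_C = 2.36×5.294^2 = 66.15.
Overall selectivity = C_B/C_C = r_Bτ/(r_Cτ) = r_B/r_C = 0.215.

0.215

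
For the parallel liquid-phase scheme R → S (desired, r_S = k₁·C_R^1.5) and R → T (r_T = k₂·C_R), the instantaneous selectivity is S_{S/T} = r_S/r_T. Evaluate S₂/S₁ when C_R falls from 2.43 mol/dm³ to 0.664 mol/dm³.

S_{S/T} = (k₁/k₂)·C_R^0.5, so S₂/S₁ = (C_{R,2}/C_{R,1})^0.5.
= (0.664/2.43)^0.5 = (0.2733)^0.5 = 0.523.
Selectivity toward S falls as C_R falls — high-concentration operation is favoured.

0.523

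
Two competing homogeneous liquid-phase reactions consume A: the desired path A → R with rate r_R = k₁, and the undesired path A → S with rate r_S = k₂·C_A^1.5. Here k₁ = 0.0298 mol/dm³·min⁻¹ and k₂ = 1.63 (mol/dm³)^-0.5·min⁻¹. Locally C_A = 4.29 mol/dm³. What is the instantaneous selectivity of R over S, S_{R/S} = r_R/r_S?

S_{R/S} = r_R/r_S = (k₁)/(k₂·C_A^1.5) = (k₁/k₂)·C_A^-1.5.
= (0.0298) / (1.63×4.290^1.5) = 0.02980/14.48 = 0.00206.

0.00206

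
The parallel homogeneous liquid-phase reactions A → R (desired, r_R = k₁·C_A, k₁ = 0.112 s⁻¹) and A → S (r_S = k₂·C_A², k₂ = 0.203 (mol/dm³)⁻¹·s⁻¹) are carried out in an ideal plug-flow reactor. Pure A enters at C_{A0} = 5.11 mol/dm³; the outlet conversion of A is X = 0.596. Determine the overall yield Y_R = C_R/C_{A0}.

0.0834

C_A = C_{A0}(1−X) = 2.064 mol/dm³.
Along a PFR/batch, dC_R/dC_A = −r_R/(r_R+r_S) = −k₁/(k₁+k₂·C_A).
Integrating from C_{A0} to C_A: C_R = (0.112/0.203)·ln[(0.112+0.203·5.11)/(0.112+0.203·2.06)] = 0.5517·ln(1.149/0.5311) = 0.4259 mol/dm³.
Y_R = C_R/C_{A0} = 0.4259/5.11 = 0.0834.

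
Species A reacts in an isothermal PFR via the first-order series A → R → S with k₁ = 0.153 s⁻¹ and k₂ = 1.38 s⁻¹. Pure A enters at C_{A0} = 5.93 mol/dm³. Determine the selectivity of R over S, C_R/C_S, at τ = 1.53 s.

0.668

Solving the coupled first-order balances gives C_R(τ) = [k₁/(k₂−k₁)]·C_{A0}·(e^(−k₁τ) − e^(−k₂τ)).
e^(−k₁τ) = e^(−0.153×1.53) = e^(−0.2341) = 0.7913; e^(−k₂τ) = e^(−2.111) = 0.1211.
C_R = 0.153×5.93/(1.38−0.153) × (0.7913−0.1211) = 0.7394×0.6702 = 0.4956 mol/dm³.
C_A = C_{A0}e^(−k₁τ) = 4.692 mol/dm³, so C_S = C_{A0}−C_A−C_R = 0.7421 mol/dm³; C_R/C_S = 0.668.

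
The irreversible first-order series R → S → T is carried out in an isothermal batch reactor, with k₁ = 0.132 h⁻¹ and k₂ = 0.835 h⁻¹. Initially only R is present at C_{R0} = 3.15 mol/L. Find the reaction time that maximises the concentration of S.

2.62 h

The intermediate peaks when r₁ = r₂, i.e. k₁e^(−k₁t) = k₂e^(−k₂t), giving t_opt = ln(k₂/k₁)/(k₂−k₁).
= ln(0.835/0.132)/(0.835−0.132) = ln(6.326)/0.7030 = 1.845/0.7030 = 2.62 h.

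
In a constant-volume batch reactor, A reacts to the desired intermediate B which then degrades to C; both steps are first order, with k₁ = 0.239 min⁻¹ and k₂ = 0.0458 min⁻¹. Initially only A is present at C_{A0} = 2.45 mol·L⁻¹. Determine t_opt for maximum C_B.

8.55 min

The intermediate peaks when r₁ = r₂, i.e. k₁e^(−k₁t) = k₂e^(−k₂t), giving t_opt = ln(k₂/k₁)/(k₂−k₁).
= ln(0.0458/0.239)/(0.0458−0.239) = ln(0.1916)/-0.1932 = -1.652/-0.1932 = 8.55 min.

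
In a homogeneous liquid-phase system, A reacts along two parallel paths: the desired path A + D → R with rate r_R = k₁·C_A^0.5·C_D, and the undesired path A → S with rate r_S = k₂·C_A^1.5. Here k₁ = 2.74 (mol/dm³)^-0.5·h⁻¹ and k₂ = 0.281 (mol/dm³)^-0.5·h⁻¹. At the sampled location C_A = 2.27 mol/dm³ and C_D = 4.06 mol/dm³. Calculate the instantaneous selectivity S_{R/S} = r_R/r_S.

17.4

S_{R/S} = r_R/r_S = (k₁·C_A^0.5·C_D)/(k₂·C_A^1.5) = (k₁/k₂)·C_A⁻¹·C_D.
= (2.74×2.270^0.5×4.060) / (0.281×2.270^1.5) = 16.76/0.9610 = 17.4.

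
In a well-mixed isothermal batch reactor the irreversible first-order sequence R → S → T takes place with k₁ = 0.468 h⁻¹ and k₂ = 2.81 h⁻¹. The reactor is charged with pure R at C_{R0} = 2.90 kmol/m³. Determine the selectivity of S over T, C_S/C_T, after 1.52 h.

The intermediate concentration in a first-order A→B→C sequence is C_S = k₁C_{R0}(e^(−k₁t) − e^(−k₂t))/(k₂−k₁).
e^(−k₁t) = e^(−0.468×1.52) = e^(−0.7114) = 0.4910; e^(−k₂t) = e^(−4.271) = 0.01397.
C_S = 0.468×2.90/(2.81−0.468) × (0.4910−0.01397) = 0.5795×0.4770 = 0.2764 kmol/m³.
C_R = C_{R0}e^(−k₁t) = 1.424 kmol/m³, so C_T = C_{R0}−C_R−C_S = 1.200 kmol/m³; C_S/C_T = 0.230.

0.230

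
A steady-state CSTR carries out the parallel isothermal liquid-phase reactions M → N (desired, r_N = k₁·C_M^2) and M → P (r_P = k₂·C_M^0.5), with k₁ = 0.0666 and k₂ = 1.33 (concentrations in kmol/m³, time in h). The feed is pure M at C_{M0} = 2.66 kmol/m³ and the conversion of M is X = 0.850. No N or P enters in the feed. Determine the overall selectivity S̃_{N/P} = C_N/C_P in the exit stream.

0.0126

Exit C_M = C_{M0}(1−X) = 2.66×0.150 = 0.3990 kmol/m³.
Rates in a CSTR are evaluated at the outlet concentration: r_N = 0.0666×0.3990^2 = 0.01060, r_P = 1.33×0.3990^0.5 = 0.8401.
Overall selectivity = C_N/C_P = r_Nτ/(r_Pτ) = r_N/r_P = 0.0126.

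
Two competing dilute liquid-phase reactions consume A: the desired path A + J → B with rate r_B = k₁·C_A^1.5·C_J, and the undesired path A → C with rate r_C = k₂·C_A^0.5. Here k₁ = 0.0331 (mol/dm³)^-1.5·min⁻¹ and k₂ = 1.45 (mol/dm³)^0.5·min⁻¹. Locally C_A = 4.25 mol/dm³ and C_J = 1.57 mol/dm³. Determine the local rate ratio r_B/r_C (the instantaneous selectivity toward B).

0.152

S_{B/C} = r_B/r_C = (k₁·C_A^1.5·C_J)/(k₂·C_A^0.5) = (k₁/k₂)·C_A·C_J.
= (0.0331×4.250^1.5×1.570) / (1.45×4.250^0.5) = 0.4553/2.989 = 0.152.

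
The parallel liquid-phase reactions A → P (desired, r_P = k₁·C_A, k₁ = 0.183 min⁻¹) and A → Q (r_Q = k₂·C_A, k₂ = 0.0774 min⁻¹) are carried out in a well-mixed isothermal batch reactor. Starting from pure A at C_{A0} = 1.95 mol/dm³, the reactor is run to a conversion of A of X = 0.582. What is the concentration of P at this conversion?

C_A = C_{A0}(1−X) = 0.8151 mol/dm³.
Both paths are first order in A, so the instantaneous fraction to P is constant: dC_P/d(−C_A) = k₁/(k₁+k₂) = 0.7028.
C_P = 0.7028·(C_{A0}−C_A) = 0.7028×1.135 = 0.798 mol/dm³.

0.798 mol/dm³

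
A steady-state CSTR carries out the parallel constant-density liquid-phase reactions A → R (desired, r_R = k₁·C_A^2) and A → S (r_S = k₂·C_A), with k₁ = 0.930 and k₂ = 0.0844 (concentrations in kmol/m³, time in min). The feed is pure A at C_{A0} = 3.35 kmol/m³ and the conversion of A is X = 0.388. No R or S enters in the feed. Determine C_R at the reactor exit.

Exit C_A = C_{A0}(1−X) = 3.35×0.612 = 2.050 kmol/m³.
A CSTR operates uniformly at the exit composition, giving r_R = 3.909 and r_S = 0.1730 (each k·C_A^n at C_A = 2.050).
Fraction of consumed A going to R: r_R/(r_R+r_S) = 0.9576.
C_R = 0.9576·C_{A0}·X = 0.9576×3.35×0.388 = 1.24 kmol/m³.

1.24 kmol/m³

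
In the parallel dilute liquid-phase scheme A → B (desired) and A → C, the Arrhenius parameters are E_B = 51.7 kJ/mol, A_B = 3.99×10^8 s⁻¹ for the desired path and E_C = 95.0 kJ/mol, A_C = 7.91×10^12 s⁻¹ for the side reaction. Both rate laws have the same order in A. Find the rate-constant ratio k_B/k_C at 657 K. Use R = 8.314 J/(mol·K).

0.140

Since both paths have the same order in A, the concentration cancels and S_{B/C} = k_B/k_C = (A_B/A_C)·exp[(E_C−E_B)/(RT)].
(E_C−E_B)/(RT) = (95.0−51.7)×10³/(8.314×657) = 43300/5462 = 7.927.
k_B/k_C = (3.99×10^8/7.91×10^12)·exp(7.927) = 5.044×10^-5 × 2771 = 0.140.
Since E_B < E_C, lowering the temperature improves selectivity toward B.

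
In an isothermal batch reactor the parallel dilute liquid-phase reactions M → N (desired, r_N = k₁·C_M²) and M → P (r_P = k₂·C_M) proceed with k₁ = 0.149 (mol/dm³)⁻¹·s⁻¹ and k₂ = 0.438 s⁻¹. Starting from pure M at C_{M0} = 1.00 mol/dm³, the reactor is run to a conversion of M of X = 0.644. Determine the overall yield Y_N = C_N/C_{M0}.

C_M = C_{M0}(1−X) = 0.3560 mol/dm³.
Along a PFR/batch, dC_P/dC_M = −r_P/(r_N+r_P) = −k₂/(k₂+k₁·C_M).
Integrating from C_{M0} to C_M: C_P = (0.438/0.149)·ln[(0.438+0.149·1.00)/(0.438+0.149·0.356)] = 2.940·ln(0.5870/0.4910) = 0.5247 mol/dm³.
Then C_N = (C_{M0}−C_M) − C_P = 0.6440 − 0.5247 = 0.1193 mol/dm³.
Y_N = C_N/C_{M0} = 0.1193/1.00 = 0.119.

0.119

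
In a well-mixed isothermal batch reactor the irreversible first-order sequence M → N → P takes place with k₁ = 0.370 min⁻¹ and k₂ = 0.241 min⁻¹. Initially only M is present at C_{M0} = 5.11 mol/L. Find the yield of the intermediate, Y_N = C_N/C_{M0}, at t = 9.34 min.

Solving the coupled first-order balances gives C_N(t) = [k₁/(k₂−k₁)]·C_{M0}·(e^(−k₁t) − e^(−k₂t)).
e^(−k₁t) = e^(−0.370×9.34) = e^(−3.456) = 0.03156; e^(−k₂t) = e^(−2.251) = 0.1053.
C_N = 0.370×5.11/(0.241−0.370) × (0.03156−0.1053) = (-14.66)×(-0.07374) = 1.081 mol/L.
Y_N = C_N/C_{M0} = 1.081/5.11 = 0.211.

0.211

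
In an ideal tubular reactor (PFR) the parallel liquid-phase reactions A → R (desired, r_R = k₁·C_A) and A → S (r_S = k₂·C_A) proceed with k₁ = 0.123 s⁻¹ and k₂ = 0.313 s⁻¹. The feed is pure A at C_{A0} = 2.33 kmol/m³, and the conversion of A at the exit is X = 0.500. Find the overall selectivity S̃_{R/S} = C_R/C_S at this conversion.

C_A = C_{A0}(1−X) = 1.165 kmol/m³.
Both paths are first order in A, so the instantaneous fraction to R is constant: dC_R/d(−C_A) = k₁/(k₁+k₂) = 0.2821.
C_R = 0.2821·(C_{A0}−C_A) = 0.2821×1.165 = 0.329 kmol/m³.
C_S = (C_{A0}−C_A)−C_R = 0.8363 kmol/m³; S̃_{R/S} = 0.3287/0.8363 = 0.393.

0.393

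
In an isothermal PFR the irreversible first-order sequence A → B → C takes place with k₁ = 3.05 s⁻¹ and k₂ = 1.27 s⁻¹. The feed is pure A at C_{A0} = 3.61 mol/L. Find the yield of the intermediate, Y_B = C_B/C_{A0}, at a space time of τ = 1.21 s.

Solving the coupled first-order balances gives C_B(τ) = [k₁/(k₂−k₁)]·C_{A0}·(e^(−k₁τ) − e^(−k₂τ)).
e^(−k₁τ) = e^(−3.05×1.21) = e^(−3.690) = 0.02496; e^(−k₂τ) = e^(−1.537) = 0.2151.
C_B = 3.05×3.61/(1.27−3.05) × (0.02496−0.2151) = (-6.186)×(-0.1901) = 1.176 mol/L.
Y_B = C_B/C_{A0} = 1.176/3.61 = 0.326.

0.326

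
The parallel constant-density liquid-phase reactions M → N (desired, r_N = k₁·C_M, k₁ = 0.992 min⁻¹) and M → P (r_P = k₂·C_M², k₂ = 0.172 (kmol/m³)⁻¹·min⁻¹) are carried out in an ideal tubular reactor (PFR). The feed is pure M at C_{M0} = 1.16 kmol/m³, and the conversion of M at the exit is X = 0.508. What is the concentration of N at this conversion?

0.513 kmol/m³

C_M = C_{M0}(1−X) = 0.5707 kmol/m³.
Along a PFR/batch, dC_N/dC_M = −r_N/(r_N+r_P) = −k₁/(k₁+k₂·C_M).
Integrating from C_{M0} to C_M: C_N = (0.992/0.172)·ln[(0.992+0.172·1.16)/(0.992+0.172·0.571)] = 5.767·ln(1.192/1.090) = 0.5127 kmol/m³.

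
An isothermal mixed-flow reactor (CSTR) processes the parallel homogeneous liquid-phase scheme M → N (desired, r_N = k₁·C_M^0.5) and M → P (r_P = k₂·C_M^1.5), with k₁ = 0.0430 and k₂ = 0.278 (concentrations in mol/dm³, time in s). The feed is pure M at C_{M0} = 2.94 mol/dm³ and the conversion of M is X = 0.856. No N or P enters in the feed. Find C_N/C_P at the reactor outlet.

0.365

Exit C_M = C_{M0}(1−X) = 2.94×0.144 = 0.4234 mol/dm³.
A CSTR operates uniformly at the exit composition, giving r_N = 0.02798 and r_P = 0.07658 (each k·C_M^n at C_M = 0.4234).
Overall selectivity = C_N/C_P = r_Nτ/(r_Pτ) = r_N/r_P = 0.365.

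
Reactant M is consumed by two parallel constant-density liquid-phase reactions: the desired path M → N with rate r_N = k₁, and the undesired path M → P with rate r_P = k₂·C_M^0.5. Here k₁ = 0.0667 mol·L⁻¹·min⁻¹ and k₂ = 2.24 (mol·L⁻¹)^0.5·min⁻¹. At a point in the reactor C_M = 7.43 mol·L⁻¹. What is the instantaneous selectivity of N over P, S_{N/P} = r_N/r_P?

0.0109

S_{N/P} = r_N/r_P = (k₁)/(k₂·C_M^0.5) = (k₁/k₂)·C_M^-0.5.
= (0.0667) / (2.24×7.430^0.5) = 0.06670/6.106 = 0.0109.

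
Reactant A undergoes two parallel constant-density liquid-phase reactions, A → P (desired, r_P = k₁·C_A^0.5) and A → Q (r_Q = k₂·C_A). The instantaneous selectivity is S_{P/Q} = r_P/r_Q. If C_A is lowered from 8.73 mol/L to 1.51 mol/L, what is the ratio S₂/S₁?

S_{P/Q} = (k₁/k₂)·C_A^-0.5, so S₂/S₁ = (C_{A,2}/C_{A,1})^-0.5.
= (1.51/8.73)^(-0.5) = (0.1730)^(-0.5) = 2.40.

2.40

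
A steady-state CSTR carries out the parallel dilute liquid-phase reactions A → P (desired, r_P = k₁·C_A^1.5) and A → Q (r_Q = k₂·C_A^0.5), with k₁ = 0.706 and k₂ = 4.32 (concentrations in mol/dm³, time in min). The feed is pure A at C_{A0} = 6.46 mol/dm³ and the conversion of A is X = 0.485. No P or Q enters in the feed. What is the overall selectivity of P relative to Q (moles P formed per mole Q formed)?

0.544

Exit C_A = C_{A0}(1−X) = 6.46×0.515 = 3.327 mol/dm³.
A CSTR operates uniformly at the exit composition, giving r_P = 4.284 and r_Q = 7.880 (each k·C_A^n at C_A = 3.327).
Overall selectivity = C_P/C_Q = r_Pτ/(r_Qτ) = r_P/r_Q = 0.544.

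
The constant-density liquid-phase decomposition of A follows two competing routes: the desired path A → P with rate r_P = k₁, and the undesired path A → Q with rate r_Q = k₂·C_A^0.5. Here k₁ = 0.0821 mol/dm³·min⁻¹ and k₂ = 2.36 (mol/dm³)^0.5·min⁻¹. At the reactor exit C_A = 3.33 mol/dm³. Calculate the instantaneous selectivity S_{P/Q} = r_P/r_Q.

S_{P/Q} = r_P/r_Q = (k₁)/(k₂·C_A^0.5) = (k₁/k₂)·C_A^-0.5.
= (0.0821) / (2.36×3.330^0.5) = 0.08210/4.307 = 0.0191.

0.0191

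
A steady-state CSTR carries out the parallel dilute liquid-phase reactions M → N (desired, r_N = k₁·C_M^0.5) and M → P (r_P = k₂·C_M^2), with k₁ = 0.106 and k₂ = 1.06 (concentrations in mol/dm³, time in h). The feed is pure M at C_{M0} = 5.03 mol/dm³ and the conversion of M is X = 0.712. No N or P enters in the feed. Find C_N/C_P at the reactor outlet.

Exit C_M = C_{M0}(1−X) = 5.03×0.288 = 1.449 mol/dm³.
Rates in a CSTR are evaluated at the outlet concentration: r_N = 0.106×1.449^0.5 = 0.1276, r_P = 1.06×1.449^2 = 2.224.
Overall selectivity = C_N/C_P = r_Nτ/(r_Pτ) = r_N/r_P = 0.0574.

0.0574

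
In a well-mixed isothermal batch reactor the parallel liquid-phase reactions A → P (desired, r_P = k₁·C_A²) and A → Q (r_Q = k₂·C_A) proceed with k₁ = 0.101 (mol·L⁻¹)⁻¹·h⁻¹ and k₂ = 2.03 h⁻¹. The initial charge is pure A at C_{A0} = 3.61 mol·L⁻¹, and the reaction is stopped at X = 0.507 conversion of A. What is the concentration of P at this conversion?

0.216 mol·L⁻¹

C_A = C_{A0}(1−X) = 1.780 mol·L⁻¹.
Along a PFR/batch, dC_Q/dC_A = −r_Q/(r_P+r_Q) = −k₂/(k₂+k₁·C_A).
Integrating from C_{A0} to C_A: C_Q = (2.03/0.101)·ln[(2.03+0.101·3.61)/(2.03+0.101·1.78)] = 20.10·ln(2.395/2.210) = 1.615 mol·L⁻¹.
Then C_P = (C_{A0}−C_A) − C_Q = 1.830 − 1.615 = 0.2155 mol·L⁻¹.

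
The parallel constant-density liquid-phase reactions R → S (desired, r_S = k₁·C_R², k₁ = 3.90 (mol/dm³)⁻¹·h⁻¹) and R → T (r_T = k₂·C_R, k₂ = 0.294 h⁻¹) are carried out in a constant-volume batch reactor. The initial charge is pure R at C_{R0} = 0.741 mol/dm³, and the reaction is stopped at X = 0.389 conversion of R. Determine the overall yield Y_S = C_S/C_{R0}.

0.345

C_R = C_{R0}(1−X) = 0.4528 mol/dm³.
Along a PFR/batch, dC_T/dC_R = −r_T/(r_S+r_T) = −k₂/(k₂+k₁·C_R).
Integrating from C_{R0} to C_R: C_T = (0.294/3.90)·ln[(0.294+3.90·0.741)/(0.294+3.90·0.453)] = 0.07538·ln(3.184/2.060) = 0.03283 mol/dm³.
Then C_S = (C_{R0}−C_R) − C_T = 0.2882 − 0.03283 = 0.2554 mol/dm³.
Y_S = C_S/C_{R0} = 0.2554/0.741 = 0.345.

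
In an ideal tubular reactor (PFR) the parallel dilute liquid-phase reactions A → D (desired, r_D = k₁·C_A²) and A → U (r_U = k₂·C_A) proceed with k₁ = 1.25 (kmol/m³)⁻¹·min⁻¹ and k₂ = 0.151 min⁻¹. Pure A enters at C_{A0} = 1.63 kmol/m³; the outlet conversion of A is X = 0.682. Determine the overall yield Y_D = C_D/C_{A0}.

C_A = C_{A0}(1−X) = 0.5183 kmol/m³.
Along a PFR/batch, dC_U/dC_A = −r_U/(r_D+r_U) = −k₂/(k₂+k₁·C_A).
Integrating from C_{A0} to C_A: C_U = (0.151/1.25)·ln[(0.151+1.25·1.63)/(0.151+1.25·0.518)] = 0.1208·ln(2.188/0.7989) = 0.1217 kmol/m³.
Then C_D = (C_{A0}−C_A) − C_U = 1.112 − 0.1217 = 0.9899 kmol/m³.
Y_D = C_D/C_{A0} = 0.9899/1.63 = 0.607.

0.607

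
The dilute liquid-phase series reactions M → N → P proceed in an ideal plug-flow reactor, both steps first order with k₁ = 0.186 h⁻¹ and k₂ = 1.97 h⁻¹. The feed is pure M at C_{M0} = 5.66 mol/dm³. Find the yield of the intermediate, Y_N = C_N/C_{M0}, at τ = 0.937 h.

0.0711

For first-order series with pure M initially, C_N(τ) = k₁C_{M0}/(k₂−k₁)·(e^(−k₁τ) − e^(−k₂τ)).
e^(−k₁τ) = e^(−0.186×0.937) = e^(−0.1743) = 0.8401; e^(−k₂τ) = e^(−1.846) = 0.1579.
C_N = 0.186×5.66/(1.97−0.186) × (0.8401−0.1579) = 0.5901×0.6822 = 0.4026 mol/dm³.
Y_N = C_N/C_{M0} = 0.4026/5.66 = 0.0711.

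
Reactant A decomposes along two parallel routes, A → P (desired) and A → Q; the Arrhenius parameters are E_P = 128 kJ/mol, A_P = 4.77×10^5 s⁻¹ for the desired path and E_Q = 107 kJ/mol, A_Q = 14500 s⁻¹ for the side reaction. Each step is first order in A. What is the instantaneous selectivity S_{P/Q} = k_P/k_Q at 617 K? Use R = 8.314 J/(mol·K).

0.549

Since both paths have the same order in A, the concentration cancels and S_{P/Q} = k_P/k_Q = (A_P/A_Q)·exp[(E_Q−E_P)/(RT)].
(E_Q−E_P)/(RT) = (107−128)×10³/(8.314×617) = -21000/5130 = -4.094.
k_P/k_Q = (4.77×10^5/14500)·exp(-4.094) = 32.90 × 0.01668 = 0.549.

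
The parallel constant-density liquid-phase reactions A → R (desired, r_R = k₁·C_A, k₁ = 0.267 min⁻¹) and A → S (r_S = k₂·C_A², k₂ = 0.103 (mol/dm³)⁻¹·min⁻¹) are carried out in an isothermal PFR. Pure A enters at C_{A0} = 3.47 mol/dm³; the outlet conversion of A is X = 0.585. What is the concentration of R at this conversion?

1.06 mol/dm³

C_A = C_{A0}(1−X) = 1.440 mol/dm³.
Along a PFR/batch, dC_R/dC_A = −r_R/(r_R+r_S) = −k₁/(k₁+k₂·C_A).
Integrating from C_{A0} to C_A: C_R = (0.267/0.103)·ln[(0.267+0.103·3.47)/(0.267+0.103·1.44)] = 2.592·ln(0.6244/0.4153) = 1.057 mol/dm³.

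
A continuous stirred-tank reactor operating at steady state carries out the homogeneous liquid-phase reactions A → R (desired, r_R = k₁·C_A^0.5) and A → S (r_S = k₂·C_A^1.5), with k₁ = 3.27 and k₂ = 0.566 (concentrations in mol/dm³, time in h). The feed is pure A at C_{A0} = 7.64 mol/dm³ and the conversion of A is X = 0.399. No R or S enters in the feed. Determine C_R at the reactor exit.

Exit C_A = C_{A0}(1−X) = 7.64×0.601 = 4.592 mol/dm³.
In a CSTR the entire volume is at exit conditions, so r_R = 3.27×4.592^0.5 = 7.007 and r_S = 0.566×4.592^1.5 = 5.569.
Fraction of consumed A going to R: r_R/(r_R+r_S) = 0.5572.
C_R = 0.5572·C_{A0}·X = 0.5572×7.64×0.399 = 1.70 mol/dm³.

1.70 mol/dm³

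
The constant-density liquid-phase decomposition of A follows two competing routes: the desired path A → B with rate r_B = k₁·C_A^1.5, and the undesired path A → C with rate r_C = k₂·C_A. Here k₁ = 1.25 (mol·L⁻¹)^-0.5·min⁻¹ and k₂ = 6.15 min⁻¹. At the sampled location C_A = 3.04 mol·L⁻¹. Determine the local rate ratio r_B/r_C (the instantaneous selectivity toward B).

S_{B/C} = r_B/r_C = (k₁·C_A^1.5)/(k₂·C_A) = (k₁/k₂)·C_A^0.5.
= (1.25×3.040^1.5) / (6.15×3.040) = 6.626/18.70 = 0.354.
Since the desired path is higher order in A, keeping C_A high (PFR or concentrated feed) favours B.

0.354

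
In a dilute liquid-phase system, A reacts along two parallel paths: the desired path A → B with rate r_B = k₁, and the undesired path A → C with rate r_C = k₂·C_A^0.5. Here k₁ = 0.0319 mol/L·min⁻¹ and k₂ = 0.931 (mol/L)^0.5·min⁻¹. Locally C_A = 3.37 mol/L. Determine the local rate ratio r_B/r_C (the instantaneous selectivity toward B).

S_{B/C} = r_B/r_C = (k₁)/(k₂·C_A^0.5) = (k₁/k₂)·C_A^-0.5.
= (0.0319) / (0.931×3.370^0.5) = 0.03190/1.709 = 0.0187.

0.0187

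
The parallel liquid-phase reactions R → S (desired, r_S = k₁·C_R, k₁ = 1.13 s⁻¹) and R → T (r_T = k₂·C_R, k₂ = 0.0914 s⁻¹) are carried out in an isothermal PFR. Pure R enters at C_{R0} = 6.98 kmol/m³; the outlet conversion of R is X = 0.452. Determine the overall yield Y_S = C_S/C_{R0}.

0.418

C_R = C_{R0}(1−X) = 3.825 kmol/m³.
Both paths are first order in R, so the instantaneous fraction to S is constant: dC_S/d(−C_R) = k₁/(k₁+k₂) = 0.9252.
C_S = 0.9252·(C_{R0}−C_R) = 0.9252×3.155 = 2.92 kmol/m³.
Y_S = C_S/C_{R0} = 2.919/6.98 = 0.418.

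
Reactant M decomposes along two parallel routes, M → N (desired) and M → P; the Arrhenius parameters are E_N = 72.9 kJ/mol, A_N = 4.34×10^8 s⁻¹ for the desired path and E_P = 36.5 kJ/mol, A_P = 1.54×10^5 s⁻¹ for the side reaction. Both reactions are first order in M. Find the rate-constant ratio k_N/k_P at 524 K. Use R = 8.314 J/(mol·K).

Since both paths have the same order in M, the concentration cancels and S_{N/P} = k_N/k_P = (A_N/A_P)·exp[(E_P−E_N)/(RT)].
(E_P−E_N)/(RT) = (36.5−72.9)×10³/(8.314×524) = -36400/4357 = -8.355.
k_N/k_P = (4.34×10^8/1.54×10^5)·exp(-8.355) = 2818 × 2.352×10^-4 = 0.663.

0.663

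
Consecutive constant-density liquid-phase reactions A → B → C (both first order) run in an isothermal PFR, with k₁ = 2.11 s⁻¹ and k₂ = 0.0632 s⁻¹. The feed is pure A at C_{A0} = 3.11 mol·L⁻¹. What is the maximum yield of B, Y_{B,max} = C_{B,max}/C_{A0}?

Evaluating C_B at τ_opt = ln(k₂/k₁)/(k₂−k₁) gives C_{B,max}/C_{A0} = (k₁/k₂)^[k₂/(k₂−k₁)].
= (2.11/0.0632)^(0.0632/(0.0632−2.11)) = (33.39)^(-0.03088) = 0.8973.

0.897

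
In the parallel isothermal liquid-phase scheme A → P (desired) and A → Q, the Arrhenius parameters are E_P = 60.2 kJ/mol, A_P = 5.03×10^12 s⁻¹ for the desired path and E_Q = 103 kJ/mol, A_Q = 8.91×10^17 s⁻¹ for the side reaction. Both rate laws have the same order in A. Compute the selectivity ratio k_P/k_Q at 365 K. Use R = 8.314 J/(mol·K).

7.53

Since both paths have the same order in A, the concentration cancels and S_{P/Q} = k_P/k_Q = (A_P/A_Q)·exp[(E_Q−E_P)/(RT)].
(E_Q−E_P)/(RT) = (103−60.2)×10³/(8.314×365) = 42800/3035 = 14.10.
k_P/k_Q = (5.03×10^12/8.91×10^17)·exp(14.10) = 5.645×10^-6 × 1.334×10^6 = 7.53.
Since E_P < E_Q, lowering the temperature improves selectivity toward P.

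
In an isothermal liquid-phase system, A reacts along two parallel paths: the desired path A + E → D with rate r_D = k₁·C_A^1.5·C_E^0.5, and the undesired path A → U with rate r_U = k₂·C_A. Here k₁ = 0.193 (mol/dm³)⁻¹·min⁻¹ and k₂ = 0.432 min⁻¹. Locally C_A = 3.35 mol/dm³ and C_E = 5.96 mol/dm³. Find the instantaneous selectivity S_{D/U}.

S_{D/U} = r_D/r_U = (k₁·C_A^1.5·C_E^0.5)/(k₂·C_A) = (k₁/k₂)·C_A^0.5·C_E^0.5.
= (0.193×3.350^1.5×5.960^0.5) / (0.432×3.350) = 2.889/1.447 = 2.00.

2.00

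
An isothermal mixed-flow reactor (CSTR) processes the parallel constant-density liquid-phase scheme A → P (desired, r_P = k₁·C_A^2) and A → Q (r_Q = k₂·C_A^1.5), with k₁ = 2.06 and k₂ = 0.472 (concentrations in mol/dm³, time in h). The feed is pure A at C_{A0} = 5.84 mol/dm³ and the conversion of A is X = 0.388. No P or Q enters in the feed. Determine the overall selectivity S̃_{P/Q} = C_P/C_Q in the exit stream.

Exit C_A = C_{A0}(1−X) = 5.84×0.612 = 3.574 mol/dm³.
In a CSTR the entire volume is at exit conditions, so r_P = 2.06×3.574^2 = 26.31 and r_Q = 0.472×3.574^1.5 = 3.189.
Overall selectivity = C_P/C_Q = r_Pτ/(r_Qτ) = r_P/r_Q = 8.25.

8.25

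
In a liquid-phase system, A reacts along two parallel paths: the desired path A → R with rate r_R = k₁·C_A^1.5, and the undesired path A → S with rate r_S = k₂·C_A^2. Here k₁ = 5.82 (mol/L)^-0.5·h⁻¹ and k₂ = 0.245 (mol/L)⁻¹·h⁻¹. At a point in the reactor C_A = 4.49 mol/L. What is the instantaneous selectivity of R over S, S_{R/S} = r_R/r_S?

11.2

S_{R/S} = r_R/r_S = (k₁·C_A^1.5)/(k₂·C_A^2) = (k₁/k₂)·C_A^-0.5.
= (5.82×4.490^1.5) / (0.245×4.490^2) = 55.37/4.939 = 11.2.
The undesired path is higher order in A, so low C_A (CSTR or dilute feed) favours R.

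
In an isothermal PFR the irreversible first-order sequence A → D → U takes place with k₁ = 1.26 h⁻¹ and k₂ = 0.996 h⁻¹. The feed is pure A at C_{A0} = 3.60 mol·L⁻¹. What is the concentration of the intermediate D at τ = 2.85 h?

0.532 mol·L⁻¹

Solving the coupled first-order balances gives C_D(τ) = [k₁/(k₂−k₁)]·C_{A0}·(e^(−k₁τ) − e^(−k₂τ)).
e^(−k₁τ) = e^(−1.26×2.85) = e^(−3.591) = 0.02757; e^(−k₂τ) = e^(−2.839) = 0.05851.
C_D = 1.26×3.60/(0.996−1.26) × (0.02757−0.05851) = (-17.18)×(-0.03094) = 0.5316 mol·L⁻¹.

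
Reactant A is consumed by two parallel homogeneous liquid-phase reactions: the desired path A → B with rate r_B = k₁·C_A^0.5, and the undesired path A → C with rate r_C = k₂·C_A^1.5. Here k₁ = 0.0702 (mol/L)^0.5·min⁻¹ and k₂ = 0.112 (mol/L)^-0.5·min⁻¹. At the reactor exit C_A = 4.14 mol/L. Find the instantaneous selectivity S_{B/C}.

0.151

S_{B/C} = r_B/r_C = (k₁·C_A^0.5)/(k₂·C_A^1.5) = (k₁/k₂)·C_A⁻¹.
= (0.0702×4.140^0.5) / (0.112×4.140^1.5) = 0.1428/0.9434 = 0.151.
The undesired path is higher order in A, so low C_A (CSTR or dilute feed) favours B.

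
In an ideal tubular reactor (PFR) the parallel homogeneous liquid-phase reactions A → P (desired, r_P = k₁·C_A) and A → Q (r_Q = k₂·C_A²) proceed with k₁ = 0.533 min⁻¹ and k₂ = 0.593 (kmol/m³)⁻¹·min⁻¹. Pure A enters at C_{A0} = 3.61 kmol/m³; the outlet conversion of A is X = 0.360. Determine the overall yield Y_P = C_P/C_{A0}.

0.0847

C_A = C_{A0}(1−X) = 2.310 kmol/m³.
Along a PFR/batch, dC_P/dC_A = −r_P/(r_P+r_Q) = −k₁/(k₁+k₂·C_A).
Integrating from C_{A0} to C_A: C_P = (0.533/0.593)·ln[(0.533+0.593·3.61)/(0.533+0.593·2.31)] = 0.8988·ln(2.674/1.903) = 0.3056 kmol/m³.
Y_P = C_P/C_{A0} = 0.3056/3.61 = 0.0847.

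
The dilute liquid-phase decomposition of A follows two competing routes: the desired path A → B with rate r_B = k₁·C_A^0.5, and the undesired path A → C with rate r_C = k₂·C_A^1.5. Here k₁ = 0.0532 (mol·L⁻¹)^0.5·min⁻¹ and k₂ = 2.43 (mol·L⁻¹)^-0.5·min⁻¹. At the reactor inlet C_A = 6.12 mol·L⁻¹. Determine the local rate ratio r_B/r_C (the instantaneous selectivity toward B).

S_{B/C} = r_B/r_C = (k₁·C_A^0.5)/(k₂·C_A^1.5) = (k₁/k₂)·C_A⁻¹.
= (0.0532×6.120^0.5) / (2.43×6.120^1.5) = 0.1316/36.79 = 0.00358.

0.00358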